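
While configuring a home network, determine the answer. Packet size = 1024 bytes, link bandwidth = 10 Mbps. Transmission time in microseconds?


Given: packet = 1024 bytes, bandwidth = 10 Mbps
Packet in bits = 1024 * 8 = 8192 bits
Bandwidth = 10 * 10^6 = 10000000 bps
Time = 8192 / 10000000 seconds
Time in us = 8192 * 10^6 / 10000000 = 819.2

819.2


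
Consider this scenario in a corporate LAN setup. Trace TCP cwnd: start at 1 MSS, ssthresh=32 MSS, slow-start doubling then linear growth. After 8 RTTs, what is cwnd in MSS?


RTT 0: cwnd = 1 MSS (initial)
RTT 1: cwnd = 2 MSS (slow start, doubled)
RTT 2: cwnd = 4 MSS (slow start, doubled)
RTT 3: cwnd = 8 MSS (slow start, doubled)
RTT 4: cwnd = 16 MSS (slow start, doubled)
RTT 5: cwnd = 32 MSS (slow start, doubled)
RTT 6: cwnd = 33 MSS (congestion avoidance, +1)
RTT 7: cwnd = 34 MSS (congestion avoidance, +1)
RTT 8: cwnd = 35 MSS (congestion avoidance, +1)

35


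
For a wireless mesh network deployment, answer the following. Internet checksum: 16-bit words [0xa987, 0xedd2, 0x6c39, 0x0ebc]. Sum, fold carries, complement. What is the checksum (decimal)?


Given words: [0xa987, 0xedd2, 0x6c39, 0x0ebc]
Step 1: Sum all words
Raw sum = 43399 + 60882 + 27705 + 3772 = 135758
Step 2: Fold carry: (4686 + 2) = 4688
One's complement = ~4688 & 0xFFFF = 60847

60847


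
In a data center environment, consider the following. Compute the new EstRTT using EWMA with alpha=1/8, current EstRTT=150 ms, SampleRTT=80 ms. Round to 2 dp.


Given: EstRTT = 150 ms, SampleRTT = 80 ms, alpha = 1/8
New EstRTT = (1 - alpha) * EstRTT + alpha * SampleRTT
(7/8) * 150 = 131.25
(1/8) * 80 = 10
New EstRTT = 131.25 + 10 = 141.25 ms -> 141.25 ms (2 dp)

141.25


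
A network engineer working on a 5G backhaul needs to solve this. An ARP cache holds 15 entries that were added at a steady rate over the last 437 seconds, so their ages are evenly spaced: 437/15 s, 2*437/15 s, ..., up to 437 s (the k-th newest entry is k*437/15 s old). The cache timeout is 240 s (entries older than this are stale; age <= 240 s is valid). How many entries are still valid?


Ages are k * 437/15 s for k = 1..15 (spacing = 29.1333 s).
Entry k is valid iff k * 437/15 <= 240 iff k <= 15 * 240 / 437 = 8.2380
n_valid = floor(8.2380) = 8
(n_stale = 15 - 8 = 7)

8


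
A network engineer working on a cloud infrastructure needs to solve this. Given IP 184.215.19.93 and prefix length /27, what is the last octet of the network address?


Given: IP = 184.215.19.93, prefix = /27
Subnet mask = 255.255.255.224
Last octet of IP: 93
Last octet of mask: 224
Network last octet = 93 AND 224 = 64

64


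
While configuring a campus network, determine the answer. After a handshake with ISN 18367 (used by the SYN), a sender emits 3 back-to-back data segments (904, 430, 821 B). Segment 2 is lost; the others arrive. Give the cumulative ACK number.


SYN uses sequence number 18367; first data byte = ISN + 1 = 18368.
Segment 1: SEQ = 18368, len = 904 B, covers [18368, 19271]
Segment 2: SEQ = 19272, len = 430 B, covers [19272, 19701] [LOST]
Segment 3: SEQ = 19702, len = 821 B, covers [19702, 20522]
In-order data received: bytes [18368, 19271] (segments 1..1).
Segment 2 missing -> gap begins at byte 19272; later segments buffered out of order.
Cumulative ACK = next expected in-order byte = 18368 + 904 = 19272

19272


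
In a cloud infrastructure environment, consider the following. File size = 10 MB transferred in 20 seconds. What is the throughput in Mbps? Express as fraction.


Given: file = 10 MB, time = 20 s
File in Mb = 10 * 8 = 80 Mb
Throughput = 80 / 20 Mbps
Throughput = 4 Mbps

4


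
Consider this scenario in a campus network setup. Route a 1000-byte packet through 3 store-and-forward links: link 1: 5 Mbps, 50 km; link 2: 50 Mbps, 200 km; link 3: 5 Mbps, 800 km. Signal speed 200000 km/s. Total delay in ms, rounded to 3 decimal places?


Packet = 1000 bytes = 8000 bits. Store-and-forward: sum (t_trans + t_prop) per link.
Link 1: t_trans = 8000/(5*10^6) s = 1.6000 ms; t_prop = 50/200000 s = 0.2500 ms; subtotal = 1.8500 ms
Link 2: t_trans = 8000/(50*10^6) s = 0.1600 ms; t_prop = 200/200000 s = 1.0000 ms; subtotal = 1.1600 ms
Link 3: t_trans = 8000/(5*10^6) s = 1.6000 ms; t_prop = 800/200000 s = 4.0000 ms; subtotal = 5.6000 ms
End-to-end = 1.8500 + 1.1600 + 5.6000 = 8.6100 ms -> 8.610 ms (3 dp)

8.610


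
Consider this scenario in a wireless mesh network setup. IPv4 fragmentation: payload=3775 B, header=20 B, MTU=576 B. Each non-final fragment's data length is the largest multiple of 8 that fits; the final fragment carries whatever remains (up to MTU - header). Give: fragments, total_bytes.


Max data per non-final fragment = floor((MTU - header)/8)*8 = floor((576 - 20)/8)*8 = floor(556/8)*8 = 552 B
Final fragment needs no 8-byte alignment: it can carry up to MTU - header = 556 B
Non-final fragments needed = ceil((payload - 556) / 552) = ceil(3219/552) = ceil(5.8315) = 6
Number of fragments = 6 + 1 = 7
Fragment sizes (data): 6 * 552 B + 463 B (last, 463 <= 556 OK)
Total bytes sent = payload + n_frags * header = 3775 + 7*20 = 3775 + 140 = 3915 B

7, 3915


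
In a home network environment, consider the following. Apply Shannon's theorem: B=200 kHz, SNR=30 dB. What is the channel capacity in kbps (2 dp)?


Given: B = 200 kHz, SNR = 30 dB
SNR linear = 10^(30/10) = 1000
1 + SNR = 1001
log2(1001) = 9.9672262588
C = 200 * 1000 * 9.9672262588 = 1993445.2518 bps
C = 1993.445252 kbps -> 1993.45 kbps (2 dp)

1993.45


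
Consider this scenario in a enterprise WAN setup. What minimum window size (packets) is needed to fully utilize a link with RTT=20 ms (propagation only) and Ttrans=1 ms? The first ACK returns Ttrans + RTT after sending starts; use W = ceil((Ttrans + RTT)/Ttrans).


Given: Ttrans = 1 ms, RTT = 20 ms (= 2 * Tprop, Tprop = 10 ms)
Time until first ACK returns = Ttrans + RTT = 1 + 20 = 21 ms
Need W * Ttrans >= Ttrans + RTT  ->  W >= (Ttrans + RTT) / Ttrans
(Ttrans + RTT) / Ttrans = 21 / 1 = 21
W_min = ceil(21) = 21

21


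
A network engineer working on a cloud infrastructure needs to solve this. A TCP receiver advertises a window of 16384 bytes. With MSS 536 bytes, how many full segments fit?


Given: RWND = 16384 bytes, MSS = 536 bytes
Full segments = floor(RWND / MSS)
Full segments = floor(16384 / 536)
Full segments = floor(30.5672) = 30

30


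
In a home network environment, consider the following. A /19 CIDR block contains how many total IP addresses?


Given: CIDR prefix /19
Host bits = 32 - 19 = 13
Total addresses = 2^13 = 8192

8192


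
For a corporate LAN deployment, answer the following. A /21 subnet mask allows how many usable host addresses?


Given: subnet mask /21
Host bits = 32 - 21 = 11
Total addresses = 2^11 = 2048
Usable hosts = 2048 - 2 (network + broadcast) = 2046

2046


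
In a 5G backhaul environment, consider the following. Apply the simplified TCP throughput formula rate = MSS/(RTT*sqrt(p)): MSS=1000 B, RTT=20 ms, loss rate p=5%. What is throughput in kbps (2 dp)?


Given: MSS = 1000 bytes, RTT = 20 ms, loss = 5%
RTT in seconds = 20 / 1000 = 0.02
Loss rate = 5% = 0.05
sqrt(loss) = sqrt(0.05) = 0.223606797750
Throughput (bytes/s) = 1000 / (0.02 * 0.223606797750) = 223606.7977
Throughput (kbps) = 223606.7977 * 8 / 1000 = 1788.854382 -> 1788.85 kbps (2 dp)

1788.85


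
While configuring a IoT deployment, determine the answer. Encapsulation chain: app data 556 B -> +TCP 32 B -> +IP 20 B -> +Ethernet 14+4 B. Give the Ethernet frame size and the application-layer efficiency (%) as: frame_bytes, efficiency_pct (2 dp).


TCP segment = 556 + 32 = 588 B
IP packet = 588 + 20 = 608 B
Ethernet frame = 608 + 14 + 4 = 626 B
Efficiency = app / frame = 556 / 626 = 0.888179 = 88.8179% -> 88.82% (2 dp)

626, 88.82


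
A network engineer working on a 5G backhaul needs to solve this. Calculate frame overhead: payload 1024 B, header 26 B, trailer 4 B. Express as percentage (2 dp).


Given: payload = 1024 B, header = 26 B, trailer = 4 B
Overhead bytes = header + trailer = 26 + 4 = 30
Total frame = payload + overhead = 1024 + 30 = 1054
Overhead % = 30 / 1054 * 100 = 2.8463% -> 2.85% (2 dp)

2.85


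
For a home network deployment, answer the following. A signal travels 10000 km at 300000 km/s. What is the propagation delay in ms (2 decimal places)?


Given: distance = 10000 km, speed = 300000 km/s
Delay = distance / speed = 10000 / 300000 seconds
Delay in ms = 10000 * 1000 / 300000
Delay = 33.3333 ms
Rounded to 2 dp = 33.33 ms

33.33


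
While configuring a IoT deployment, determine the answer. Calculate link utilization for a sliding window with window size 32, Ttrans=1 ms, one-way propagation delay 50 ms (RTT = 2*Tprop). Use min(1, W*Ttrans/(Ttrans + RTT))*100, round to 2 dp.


Given: W = 32, Ttrans = 1 ms, RTT = 100 ms (= 2 * Tprop, Tprop = 50 ms)
Cycle time = Ttrans + RTT = 1 + 100 = 101 ms (first packet sent until its ACK returns)
W * Ttrans = 32 * 1 = 32 ms of sending per cycle
W * Ttrans / (Ttrans + RTT) = 32 / 101 = 0.316832
U = min(1, 0.316832) = 0.316832
U% = 31.68%

31.68


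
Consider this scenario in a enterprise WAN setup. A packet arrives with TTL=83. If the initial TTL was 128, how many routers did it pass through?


Given: initial TTL = 128, received TTL = 83
Hops = initial TTL - received TTL
Hops = 128 - 83 = 45

45


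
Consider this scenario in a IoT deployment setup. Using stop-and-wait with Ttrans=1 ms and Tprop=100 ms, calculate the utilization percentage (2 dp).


Given: Ttrans = 1 ms, Tprop = 100 ms
RTT = 2 * Tprop = 2 * 100 = 200 ms
U = Ttrans / (Ttrans + RTT)
U = 1 / (1 + 200)
U = 1 / 201 = 0.004975
U% = 0.50%

0.50


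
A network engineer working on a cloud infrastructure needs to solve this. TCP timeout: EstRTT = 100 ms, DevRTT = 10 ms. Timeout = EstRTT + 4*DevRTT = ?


Given: EstRTT = 100 ms, DevRTT = 10 ms
Timeout = EstRTT + 4 * DevRTT
4 * DevRTT = 4 * 10 = 40
Timeout = 100 + 40 = 140 ms

140


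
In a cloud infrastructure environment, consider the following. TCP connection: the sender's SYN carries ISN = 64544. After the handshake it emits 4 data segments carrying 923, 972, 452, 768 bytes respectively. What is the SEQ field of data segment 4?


The SYN occupies sequence number ISN = 64544, so the first data byte is ISN + 1 = 64545.
SEQ of data segment i = (ISN + 1) + sum of payload sizes of segments 1..i-1.
Segment 1: SEQ = 64545, payload = 923 bytes
Segment 2: SEQ = 65468, payload = 972 bytes
Segment 3: SEQ = 66440, payload = 452 bytes
Segment 4: SEQ = 66892, payload = 768 bytes
SEQ of segment 4 = 64545 + 923 + 972 + 452 = 66892

66892


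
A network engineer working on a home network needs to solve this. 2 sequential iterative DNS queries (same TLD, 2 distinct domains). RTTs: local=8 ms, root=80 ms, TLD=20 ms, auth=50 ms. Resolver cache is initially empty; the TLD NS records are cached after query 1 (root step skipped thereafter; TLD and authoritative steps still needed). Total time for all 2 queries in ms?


Lookup 1 (cold cache): local + root + TLD + auth = 8 + 80 + 20 + 50 = 158 ms
Lookups 2..2 (TLD NS cached -> skip root; new domain -> still ask TLD and auth): local + TLD + auth = 8 + 20 + 50 = 78 ms each
Remaining 1 lookups: 1 * 78 = 78 ms
Total = 158 + 78 = 236 ms

236


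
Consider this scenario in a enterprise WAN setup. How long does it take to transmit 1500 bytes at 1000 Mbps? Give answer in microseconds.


Given: packet = 1500 bytes, bandwidth = 1000 Mbps
Packet in bits = 1500 * 8 = 12000 bits
Bandwidth = 1000 * 10^6 = 1000000000 bps
Time = 12000 / 1000000000 seconds
Time in us = 12000 * 10^6 / 1000000000 = 12

12


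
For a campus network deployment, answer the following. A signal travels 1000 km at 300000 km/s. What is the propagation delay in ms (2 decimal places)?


Given: distance = 1000 km, speed = 300000 km/s
Delay = distance / speed = 1000 / 300000 seconds
Delay in ms = 1000 * 1000 / 300000
Delay = 3.3333 ms
Rounded to 2 dp = 3.33 ms

3.33


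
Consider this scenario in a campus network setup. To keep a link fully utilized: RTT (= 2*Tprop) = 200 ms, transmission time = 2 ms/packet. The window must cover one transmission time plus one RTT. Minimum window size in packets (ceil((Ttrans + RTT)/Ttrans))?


Given: Ttrans = 2 ms, RTT = 200 ms (= 2 * Tprop, Tprop = 100 ms)
Time until first ACK returns = Ttrans + RTT = 2 + 200 = 202 ms
Need W * Ttrans >= Ttrans + RTT  ->  W >= (Ttrans + RTT) / Ttrans
(Ttrans + RTT) / Ttrans = 202 / 2 = 101
W_min = ceil(101) = 101

101


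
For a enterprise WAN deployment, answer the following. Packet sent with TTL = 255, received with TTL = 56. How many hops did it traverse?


Given: initial TTL = 255, received TTL = 56
Hops = initial TTL - received TTL
Hops = 255 - 56 = 199

199


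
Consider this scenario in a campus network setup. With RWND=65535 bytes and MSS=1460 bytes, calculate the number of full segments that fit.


Given: RWND = 65535 bytes, MSS = 1460 bytes
Full segments = floor(RWND / MSS)
Full segments = floor(65535 / 1460)
Full segments = floor(44.887) = 44

44


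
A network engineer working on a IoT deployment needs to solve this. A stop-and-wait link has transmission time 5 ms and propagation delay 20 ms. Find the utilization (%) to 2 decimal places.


Given: Ttrans = 5 ms, Tprop = 20 ms
RTT = 2 * Tprop = 2 * 20 = 40 ms
U = Ttrans / (Ttrans + RTT)
U = 5 / (5 + 40)
U = 5 / 45 = 0.111111
U% = 11.11%

11.11


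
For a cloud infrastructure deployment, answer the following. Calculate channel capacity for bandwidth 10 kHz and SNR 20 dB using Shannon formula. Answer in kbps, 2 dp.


Given: B = 10 kHz, SNR = 20 dB
SNR linear = 10^(20/10) = 100
1 + SNR = 101
log2(101) = 6.6582114828
C = 10 * 1000 * 6.6582114828 = 66582.1148 bps
C = 66.582115 kbps -> 66.58 kbps (2 dp)

66.58


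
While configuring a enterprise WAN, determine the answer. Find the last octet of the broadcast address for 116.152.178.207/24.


Given: IP = 116.152.178.207, prefix = /24
Host bits = 32 - 24 = 8
Network last octet = 207 AND mask = 0
Host part size = 2^8 - 1 = 255
Broadcast last octet = 0 OR 255 = 255

255


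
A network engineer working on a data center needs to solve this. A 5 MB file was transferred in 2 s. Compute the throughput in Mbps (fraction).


Given: file = 5 MB, time = 2 s
File in Mb = 5 * 8 = 40 Mb
Throughput = 40 / 2 Mbps
Throughput = 20 Mbps

20


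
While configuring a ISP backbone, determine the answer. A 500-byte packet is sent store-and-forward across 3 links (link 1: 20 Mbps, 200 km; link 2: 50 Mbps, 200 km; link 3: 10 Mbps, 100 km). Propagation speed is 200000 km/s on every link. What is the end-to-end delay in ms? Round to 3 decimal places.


Packet = 500 bytes = 4000 bits. Store-and-forward: sum (t_trans + t_prop) per link.
Link 1: t_trans = 4000/(20*10^6) s = 0.2000 ms; t_prop = 200/200000 s = 1.0000 ms; subtotal = 1.2000 ms
Link 2: t_trans = 4000/(50*10^6) s = 0.0800 ms; t_prop = 200/200000 s = 1.0000 ms; subtotal = 1.0800 ms
Link 3: t_trans = 4000/(10*10^6) s = 0.4000 ms; t_prop = 100/200000 s = 0.5000 ms; subtotal = 0.9000 ms
End-to-end = 1.2000 + 1.0800 + 0.9000 = 3.1800 ms -> 3.180 ms (3 dp)

3.180


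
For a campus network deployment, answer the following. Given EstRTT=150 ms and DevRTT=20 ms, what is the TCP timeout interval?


Given: EstRTT = 150 ms, DevRTT = 20 ms
Timeout = EstRTT + 4 * DevRTT
4 * DevRTT = 4 * 20 = 80
Timeout = 150 + 80 = 230 ms

230


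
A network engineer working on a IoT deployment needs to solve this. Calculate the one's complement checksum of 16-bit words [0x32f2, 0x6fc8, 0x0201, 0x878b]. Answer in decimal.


Given words: [0x32f2, 0x6fc8, 0x0201, 0x878b]
Step 1: Sum all words
Raw sum = 13042 + 28616 + 513 + 34699 = 76870
Step 2: Fold carry: (11334 + 1) = 11335
One's complement = ~11335 & 0xFFFF = 54200

54200


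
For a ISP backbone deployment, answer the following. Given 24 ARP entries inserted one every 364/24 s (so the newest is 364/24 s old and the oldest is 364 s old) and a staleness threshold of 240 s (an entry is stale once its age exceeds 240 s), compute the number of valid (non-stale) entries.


Ages are k * 364/24 s for k = 1..24 (spacing = 15.1667 s).
Entry k is valid iff k * 364/24 <= 240 iff k <= 24 * 240 / 364 = 15.8242
n_valid = floor(15.8242) = 15
(n_stale = 24 - 15 = 9)

15


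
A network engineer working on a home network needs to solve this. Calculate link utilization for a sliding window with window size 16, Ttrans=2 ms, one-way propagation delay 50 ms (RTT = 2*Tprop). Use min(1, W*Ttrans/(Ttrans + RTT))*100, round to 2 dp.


Given: W = 16, Ttrans = 2 ms, RTT = 100 ms (= 2 * Tprop, Tprop = 50 ms)
Cycle time = Ttrans + RTT = 2 + 100 = 102 ms (first packet sent until its ACK returns)
W * Ttrans = 16 * 2 = 32 ms of sending per cycle
W * Ttrans / (Ttrans + RTT) = 32 / 102 = 0.313725
U = min(1, 0.313725) = 0.313725
U% = 31.37%

31.37


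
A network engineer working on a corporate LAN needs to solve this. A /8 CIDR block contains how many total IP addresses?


Given: CIDR prefix /8
Host bits = 32 - 8 = 24
Total addresses = 2^24 = 16777216

16777216


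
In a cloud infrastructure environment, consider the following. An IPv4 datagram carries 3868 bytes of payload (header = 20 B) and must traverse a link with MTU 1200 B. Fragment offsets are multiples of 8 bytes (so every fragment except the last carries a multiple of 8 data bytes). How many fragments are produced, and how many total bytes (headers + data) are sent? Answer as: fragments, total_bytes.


Max data per non-final fragment = floor((MTU - header)/8)*8 = floor((1200 - 20)/8)*8 = floor(1180/8)*8 = 1176 B
Final fragment needs no 8-byte alignment: it can carry up to MTU - header = 1180 B
Non-final fragments needed = ceil((payload - 1180) / 1176) = ceil(2688/1176) = ceil(2.2857) = 3
Number of fragments = 3 + 1 = 4
Fragment sizes (data): 3 * 1176 B + 340 B (last, 340 <= 1180 OK)
Total bytes sent = payload + n_frags * header = 3868 + 4*20 = 3868 + 80 = 3948 B

4, 3948


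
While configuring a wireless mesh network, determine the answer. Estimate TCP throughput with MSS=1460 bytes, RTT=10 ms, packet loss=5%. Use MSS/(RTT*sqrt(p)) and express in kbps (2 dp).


Given: MSS = 1460 bytes, RTT = 10 ms, loss = 5%
RTT in seconds = 10 / 1000 = 0.01
Loss rate = 5% = 0.05
sqrt(loss) = sqrt(0.05) = 0.223606797750
Throughput (bytes/s) = 1460 / (0.01 * 0.223606797750) = 652931.8494
Throughput (kbps) = 652931.8494 * 8 / 1000 = 5223.454795 -> 5223.45 kbps (2 dp)

5223.45


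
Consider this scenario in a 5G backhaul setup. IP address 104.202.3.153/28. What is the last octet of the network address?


Given: IP = 104.202.3.153, prefix = /28
Subnet mask = 255.255.255.240
Last octet of IP: 153
Last octet of mask: 240
Network last octet = 153 AND 240 = 144

144


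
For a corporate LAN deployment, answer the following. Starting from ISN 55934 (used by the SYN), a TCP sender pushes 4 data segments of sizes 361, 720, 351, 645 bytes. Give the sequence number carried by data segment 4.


The SYN occupies sequence number ISN = 55934, so the first data byte is ISN + 1 = 55935.
SEQ of data segment i = (ISN + 1) + sum of payload sizes of segments 1..i-1.
Segment 1: SEQ = 55935, payload = 361 bytes
Segment 2: SEQ = 56296, payload = 720 bytes
Segment 3: SEQ = 57016, payload = 351 bytes
Segment 4: SEQ = 57367, payload = 645 bytes
SEQ of segment 4 = 55935 + 361 + 720 + 351 = 57367

57367


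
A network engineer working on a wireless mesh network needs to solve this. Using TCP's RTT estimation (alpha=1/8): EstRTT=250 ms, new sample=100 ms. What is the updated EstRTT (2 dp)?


Given: EstRTT = 250 ms, SampleRTT = 100 ms, alpha = 1/8
New EstRTT = (1 - alpha) * EstRTT + alpha * SampleRTT
(7/8) * 250 = 218.75
(1/8) * 100 = 12.5
New EstRTT = 218.75 + 12.5 = 231.25 ms -> 231.25 ms (2 dp)

231.25


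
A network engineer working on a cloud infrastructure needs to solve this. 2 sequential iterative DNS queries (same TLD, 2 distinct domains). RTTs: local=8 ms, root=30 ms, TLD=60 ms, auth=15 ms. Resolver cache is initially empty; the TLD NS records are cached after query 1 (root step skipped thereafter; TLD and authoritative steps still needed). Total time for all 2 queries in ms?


Lookup 1 (cold cache): local + root + TLD + auth = 8 + 30 + 60 + 15 = 113 ms
Lookups 2..2 (TLD NS cached -> skip root; new domain -> still ask TLD and auth): local + TLD + auth = 8 + 60 + 15 = 83 ms each
Remaining 1 lookups: 1 * 83 = 83 ms
Total = 113 + 83 = 196 ms

196


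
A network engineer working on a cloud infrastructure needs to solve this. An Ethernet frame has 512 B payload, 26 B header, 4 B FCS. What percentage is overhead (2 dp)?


Given: payload = 512 B, header = 26 B, trailer = 4 B
Overhead bytes = header + trailer = 26 + 4 = 30
Total frame = payload + overhead = 512 + 30 = 542
Overhead % = 30 / 542 * 100 = 5.5351% -> 5.54% (2 dp)

5.54


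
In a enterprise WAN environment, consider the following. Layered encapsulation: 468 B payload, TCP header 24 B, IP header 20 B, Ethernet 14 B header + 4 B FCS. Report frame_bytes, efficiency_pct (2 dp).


TCP segment = 468 + 24 = 492 B
IP packet = 492 + 20 = 512 B
Ethernet frame = 512 + 14 + 4 = 530 B
Efficiency = app / frame = 468 / 530 = 0.883019 = 88.3019% -> 88.30% (2 dp)

530, 88.30


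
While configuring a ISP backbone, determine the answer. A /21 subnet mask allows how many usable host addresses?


Given: subnet mask /21
Host bits = 32 - 21 = 11
Total addresses = 2^11 = 2048
Usable hosts = 2048 - 2 (network + broadcast) = 2046

2046


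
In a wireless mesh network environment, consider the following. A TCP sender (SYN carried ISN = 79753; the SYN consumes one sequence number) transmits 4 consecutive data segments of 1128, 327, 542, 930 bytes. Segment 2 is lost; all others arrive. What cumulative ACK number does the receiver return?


SYN uses sequence number 79753; first data byte = ISN + 1 = 79754.
Segment 1: SEQ = 79754, len = 1128 B, covers [79754, 80881]
Segment 2: SEQ = 80882, len = 327 B, covers [80882, 81208] [LOST]
Segment 3: SEQ = 81209, len = 542 B, covers [81209, 81750]
Segment 4: SEQ = 81751, len = 930 B, covers [81751, 82680]
In-order data received: bytes [79754, 80881] (segments 1..1).
Segment 2 missing -> gap begins at byte 80882; later segments buffered out of order.
Cumulative ACK = next expected in-order byte = 79754 + 1128 = 80882

80882


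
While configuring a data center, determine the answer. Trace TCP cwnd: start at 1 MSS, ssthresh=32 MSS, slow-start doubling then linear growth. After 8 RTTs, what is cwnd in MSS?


RTT 0: cwnd = 1 MSS (initial)
RTT 1: cwnd = 2 MSS (slow start, doubled)
RTT 2: cwnd = 4 MSS (slow start, doubled)
RTT 3: cwnd = 8 MSS (slow start, doubled)
RTT 4: cwnd = 16 MSS (slow start, doubled)
RTT 5: cwnd = 32 MSS (slow start, doubled)
RTT 6: cwnd = 33 MSS (congestion avoidance, +1)
RTT 7: cwnd = 34 MSS (congestion avoidance, +1)
RTT 8: cwnd = 35 MSS (congestion avoidance, +1)

35


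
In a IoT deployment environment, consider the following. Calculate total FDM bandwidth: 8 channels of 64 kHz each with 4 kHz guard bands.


Given: 8 channels, 64 kHz each, guard = 4 kHz
Channel bandwidth = 8 * 64 = 512 kHz
Guard bands = 7 gaps * 4 kHz = 28 kHz
Total = 512 + 28 = 540 kHz

540


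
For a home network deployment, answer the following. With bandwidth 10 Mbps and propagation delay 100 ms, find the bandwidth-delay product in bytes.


Given: bandwidth = 10 Mbps, delay = 100 ms
BDP in bits = 10 * 10^6 * 100 / 1000
BDP in bits = 1000000
BDP in bytes = 1000000 / 8 = 125000

125000


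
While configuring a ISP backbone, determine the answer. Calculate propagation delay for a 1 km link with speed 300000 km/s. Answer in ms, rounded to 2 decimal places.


Given: distance = 1 km, speed = 300000 km/s
Delay = distance / speed = 1 / 300000 seconds
Delay in ms = 1 * 1000 / 300000
Delay = 0.0033 ms
Rounded to 2 dp = 0.00 ms

0.00


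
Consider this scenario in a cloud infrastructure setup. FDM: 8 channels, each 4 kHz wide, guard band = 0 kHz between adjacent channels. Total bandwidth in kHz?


Given: 8 channels, 4 kHz each, guard = 0 kHz
Channel bandwidth = 8 * 4 = 32 kHz
Guard bands = 7 gaps * 0 kHz = 0 kHz
Total = 32 + 0 = 32 kHz

32


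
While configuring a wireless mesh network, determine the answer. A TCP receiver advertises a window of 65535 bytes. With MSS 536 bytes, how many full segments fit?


Given: RWND = 65535 bytes, MSS = 536 bytes
Full segments = floor(RWND / MSS)
Full segments = floor(65535 / 536)
Full segments = floor(122.2668) = 122

122


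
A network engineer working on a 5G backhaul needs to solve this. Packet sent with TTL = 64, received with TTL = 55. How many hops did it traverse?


Given: initial TTL = 64, received TTL = 55
Hops = initial TTL - received TTL
Hops = 64 - 55 = 9

9


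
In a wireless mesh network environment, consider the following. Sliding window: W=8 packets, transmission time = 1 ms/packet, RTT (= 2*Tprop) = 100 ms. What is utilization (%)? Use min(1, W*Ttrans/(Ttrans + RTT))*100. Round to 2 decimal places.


Given: W = 8, Ttrans = 1 ms, RTT = 100 ms (= 2 * Tprop, Tprop = 50 ms)
Cycle time = Ttrans + RTT = 1 + 100 = 101 ms (first packet sent until its ACK returns)
W * Ttrans = 8 * 1 = 8 ms of sending per cycle
W * Ttrans / (Ttrans + RTT) = 8 / 101 = 0.079208
U = min(1, 0.079208) = 0.079208
U% = 7.92%

7.92


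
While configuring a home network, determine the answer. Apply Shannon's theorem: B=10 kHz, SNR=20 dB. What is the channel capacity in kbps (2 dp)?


Given: B = 10 kHz, SNR = 20 dB
SNR linear = 10^(20/10) = 100
1 + SNR = 101
log2(101) = 6.6582114828
C = 10 * 1000 * 6.6582114828 = 66582.1148 bps
C = 66.582115 kbps -> 66.58 kbps (2 dp)

66.58


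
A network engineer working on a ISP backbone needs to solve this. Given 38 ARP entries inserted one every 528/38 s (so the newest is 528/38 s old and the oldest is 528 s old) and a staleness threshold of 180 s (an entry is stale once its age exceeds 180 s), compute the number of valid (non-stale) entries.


Ages are k * 528/38 s for k = 1..38 (spacing = 13.8947 s).
Entry k is valid iff k * 528/38 <= 180 iff k <= 38 * 180 / 528 = 12.9545
n_valid = floor(12.9545) = 12
(n_stale = 38 - 12 = 26)

12


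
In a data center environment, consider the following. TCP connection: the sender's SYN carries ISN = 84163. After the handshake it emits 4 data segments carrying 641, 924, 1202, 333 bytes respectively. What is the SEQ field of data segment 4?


The SYN occupies sequence number ISN = 84163, so the first data byte is ISN + 1 = 84164.
SEQ of data segment i = (ISN + 1) + sum of payload sizes of segments 1..i-1.
Segment 1: SEQ = 84164, payload = 641 bytes
Segment 2: SEQ = 84805, payload = 924 bytes
Segment 3: SEQ = 85729, payload = 1202 bytes
Segment 4: SEQ = 86931, payload = 333 bytes
SEQ of segment 4 = 84164 + 641 + 924 + 1202 = 86931

86931


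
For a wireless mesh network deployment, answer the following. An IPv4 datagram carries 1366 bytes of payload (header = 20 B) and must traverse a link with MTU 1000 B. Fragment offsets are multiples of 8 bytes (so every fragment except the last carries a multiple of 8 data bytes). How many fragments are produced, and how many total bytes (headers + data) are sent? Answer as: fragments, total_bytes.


Max data per non-final fragment = floor((MTU - header)/8)*8 = floor((1000 - 20)/8)*8 = floor(980/8)*8 = 976 B
Final fragment needs no 8-byte alignment: it can carry up to MTU - header = 980 B
Non-final fragments needed = ceil((payload - 980) / 976) = ceil(386/976) = ceil(0.3955) = 1
Number of fragments = 1 + 1 = 2
Fragment sizes (data): 1 * 976 B + 390 B (last, 390 <= 980 OK)
Total bytes sent = payload + n_frags * header = 1366 + 2*20 = 1366 + 40 = 1406 B

2, 1406


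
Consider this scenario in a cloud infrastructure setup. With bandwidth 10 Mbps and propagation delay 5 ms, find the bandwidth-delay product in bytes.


Given: bandwidth = 10 Mbps, delay = 5 ms
BDP in bits = 10 * 10^6 * 5 / 1000
BDP in bits = 50000
BDP in bytes = 50000 / 8 = 6250

6250


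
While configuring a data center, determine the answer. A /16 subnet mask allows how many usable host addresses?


Given: subnet mask /16
Host bits = 32 - 16 = 16
Total addresses = 2^16 = 65536
Usable hosts = 65536 - 2 (network + broadcast) = 65534

65534


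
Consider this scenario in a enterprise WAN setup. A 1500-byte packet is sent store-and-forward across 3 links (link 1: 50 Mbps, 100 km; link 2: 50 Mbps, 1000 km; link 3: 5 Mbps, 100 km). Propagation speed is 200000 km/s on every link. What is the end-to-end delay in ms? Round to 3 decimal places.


Packet = 1500 bytes = 12000 bits. Store-and-forward: sum (t_trans + t_prop) per link.
Link 1: t_trans = 12000/(50*10^6) s = 0.2400 ms; t_prop = 100/200000 s = 0.5000 ms; subtotal = 0.7400 ms
Link 2: t_trans = 12000/(50*10^6) s = 0.2400 ms; t_prop = 1000/200000 s = 5.0000 ms; subtotal = 5.2400 ms
Link 3: t_trans = 12000/(5*10^6) s = 2.4000 ms; t_prop = 100/200000 s = 0.5000 ms; subtotal = 2.9000 ms
End-to-end = 0.7400 + 5.2400 + 2.9000 = 8.8800 ms -> 8.880 ms (3 dp)

8.880


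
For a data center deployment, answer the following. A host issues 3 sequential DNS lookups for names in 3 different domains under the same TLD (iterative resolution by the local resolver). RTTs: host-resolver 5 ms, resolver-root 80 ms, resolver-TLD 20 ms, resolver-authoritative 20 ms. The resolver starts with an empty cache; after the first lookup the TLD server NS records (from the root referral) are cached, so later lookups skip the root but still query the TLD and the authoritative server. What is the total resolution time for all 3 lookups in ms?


Lookup 1 (cold cache): local + root + TLD + auth = 5 + 80 + 20 + 20 = 125 ms
Lookups 2..3 (TLD NS cached -> skip root; new domain -> still ask TLD and auth): local + TLD + auth = 5 + 20 + 20 = 45 ms each
Remaining 2 lookups: 2 * 45 = 90 ms
Total = 125 + 90 = 215 ms

215


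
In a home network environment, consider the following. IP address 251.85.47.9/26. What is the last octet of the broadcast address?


Given: IP = 251.85.47.9, prefix = /26
Host bits = 32 - 26 = 6
Network last octet = 9 AND mask = 0
Host part size = 2^6 - 1 = 63
Broadcast last octet = 0 OR 63 = 63

63


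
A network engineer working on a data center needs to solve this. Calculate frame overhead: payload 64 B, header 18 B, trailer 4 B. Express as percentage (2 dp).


Given: payload = 64 B, header = 18 B, trailer = 4 B
Overhead bytes = header + trailer = 18 + 4 = 22
Total frame = payload + overhead = 64 + 22 = 86
Overhead % = 22 / 86 * 100 = 25.5814% -> 25.58% (2 dp)

25.58


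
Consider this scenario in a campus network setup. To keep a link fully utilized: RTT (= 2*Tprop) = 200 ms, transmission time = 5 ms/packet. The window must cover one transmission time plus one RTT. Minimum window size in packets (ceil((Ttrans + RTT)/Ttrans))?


Given: Ttrans = 5 ms, RTT = 200 ms (= 2 * Tprop, Tprop = 100 ms)
Time until first ACK returns = Ttrans + RTT = 5 + 200 = 205 ms
Need W * Ttrans >= Ttrans + RTT  ->  W >= (Ttrans + RTT) / Ttrans
(Ttrans + RTT) / Ttrans = 205 / 5 = 41
W_min = ceil(41) = 41

41


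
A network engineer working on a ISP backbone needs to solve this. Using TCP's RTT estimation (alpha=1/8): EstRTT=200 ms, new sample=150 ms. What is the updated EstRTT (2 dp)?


Given: EstRTT = 200 ms, SampleRTT = 150 ms, alpha = 1/8
New EstRTT = (1 - alpha) * EstRTT + alpha * SampleRTT
(7/8) * 200 = 175
(1/8) * 150 = 18.75
New EstRTT = 175 + 18.75 = 193.75 ms -> 193.75 ms (2 dp)

193.75


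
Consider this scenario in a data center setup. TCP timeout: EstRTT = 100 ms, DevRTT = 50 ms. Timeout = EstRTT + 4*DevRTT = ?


Given: EstRTT = 100 ms, DevRTT = 50 ms
Timeout = EstRTT + 4 * DevRTT
4 * DevRTT = 4 * 50 = 200
Timeout = 100 + 200 = 300 ms

300


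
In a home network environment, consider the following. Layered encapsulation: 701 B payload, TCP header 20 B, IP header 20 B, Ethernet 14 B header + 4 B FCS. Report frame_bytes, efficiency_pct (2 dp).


TCP segment = 701 + 20 = 721 B
IP packet = 721 + 20 = 741 B
Ethernet frame = 741 + 14 + 4 = 759 B
Efficiency = app / frame = 701 / 759 = 0.923584 = 92.3584% -> 92.36% (2 dp)

759, 92.36


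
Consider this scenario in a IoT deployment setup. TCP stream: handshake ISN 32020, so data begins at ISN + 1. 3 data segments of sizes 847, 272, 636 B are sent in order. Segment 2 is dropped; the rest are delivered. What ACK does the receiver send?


SYN uses sequence number 32020; first data byte = ISN + 1 = 32021.
Segment 1: SEQ = 32021, len = 847 B, covers [32021, 32867]
Segment 2: SEQ = 32868, len = 272 B, covers [32868, 33139] [LOST]
Segment 3: SEQ = 33140, len = 636 B, covers [33140, 33775]
In-order data received: bytes [32021, 32867] (segments 1..1).
Segment 2 missing -> gap begins at byte 32868; later segments buffered out of order.
Cumulative ACK = next expected in-order byte = 32021 + 847 = 32868

32868


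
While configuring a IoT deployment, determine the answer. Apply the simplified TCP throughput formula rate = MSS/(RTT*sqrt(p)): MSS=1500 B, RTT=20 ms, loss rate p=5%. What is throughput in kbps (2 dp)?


Given: MSS = 1500 bytes, RTT = 20 ms, loss = 5%
RTT in seconds = 20 / 1000 = 0.02
Loss rate = 5% = 0.05
sqrt(loss) = sqrt(0.05) = 0.223606797750
Throughput (bytes/s) = 1500 / (0.02 * 0.223606797750) = 335410.1966
Throughput (kbps) = 335410.1966 * 8 / 1000 = 2683.281573 -> 2683.28 kbps (2 dp)

2683.28


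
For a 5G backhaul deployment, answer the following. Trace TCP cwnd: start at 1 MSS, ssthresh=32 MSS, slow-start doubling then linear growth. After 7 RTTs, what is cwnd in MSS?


RTT 0: cwnd = 1 MSS (initial)
RTT 1: cwnd = 2 MSS (slow start, doubled)
RTT 2: cwnd = 4 MSS (slow start, doubled)
RTT 3: cwnd = 8 MSS (slow start, doubled)
RTT 4: cwnd = 16 MSS (slow start, doubled)
RTT 5: cwnd = 32 MSS (slow start, doubled)
RTT 6: cwnd = 33 MSS (congestion avoidance, +1)
RTT 7: cwnd = 34 MSS (congestion avoidance, +1)

34


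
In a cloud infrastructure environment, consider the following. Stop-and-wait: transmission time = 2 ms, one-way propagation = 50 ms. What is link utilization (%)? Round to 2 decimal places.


Given: Ttrans = 2 ms, Tprop = 50 ms
RTT = 2 * Tprop = 2 * 50 = 100 ms
U = Ttrans / (Ttrans + RTT)
U = 2 / (2 + 100)
U = 2 / 102 = 0.019608
U% = 1.96%

1.96


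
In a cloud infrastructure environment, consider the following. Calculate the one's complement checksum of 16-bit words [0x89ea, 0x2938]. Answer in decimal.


Given words: [0x89ea, 0x2938]
Step 1: Sum all words
Raw sum = 35306 + 10552 = 45858
One's complement = ~45858 & 0xFFFF = 19677

19677


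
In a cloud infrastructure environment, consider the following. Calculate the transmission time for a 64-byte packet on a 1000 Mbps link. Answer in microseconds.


Given: packet = 64 bytes, bandwidth = 1000 Mbps
Packet in bits = 64 * 8 = 512 bits
Bandwidth = 1000 * 10^6 = 1000000000 bps
Time = 512 / 1000000000 seconds
Time in us = 512 * 10^6 / 1000000000 = 0.512

0.512


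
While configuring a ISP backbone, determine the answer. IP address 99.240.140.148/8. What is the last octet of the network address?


Given: IP = 99.240.140.148, prefix = /8
Subnet mask = 255.0.0.0
Last octet of IP: 148
Last octet of mask: 0
Network last octet = 148 AND 0 = 0

0


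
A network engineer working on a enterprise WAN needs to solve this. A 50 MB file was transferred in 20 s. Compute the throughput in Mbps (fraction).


Given: file = 50 MB, time = 20 s
File in Mb = 50 * 8 = 400 Mb
Throughput = 400 / 20 Mbps
Throughput = 20 Mbps

20


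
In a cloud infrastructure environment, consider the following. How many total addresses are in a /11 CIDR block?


Given: CIDR prefix /11
Host bits = 32 - 11 = 21
Total addresses = 2^21 = 2097152

2097152


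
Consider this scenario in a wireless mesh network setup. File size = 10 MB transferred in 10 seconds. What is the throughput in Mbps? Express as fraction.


Given: file = 10 MB, time = 10 s
File in Mb = 10 * 8 = 80 Mb
Throughput = 80 / 10 Mbps
Throughput = 8 Mbps

8


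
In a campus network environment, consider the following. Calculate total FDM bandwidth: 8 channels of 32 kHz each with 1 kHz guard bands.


Given: 8 channels, 32 kHz each, guard = 1 kHz
Channel bandwidth = 8 * 32 = 256 kHz
Guard bands = 7 gaps * 1 kHz = 7 kHz
Total = 256 + 7 = 263 kHz

263


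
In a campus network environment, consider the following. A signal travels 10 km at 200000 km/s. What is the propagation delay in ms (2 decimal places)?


Given: distance = 10 km, speed = 200000 km/s
Delay = distance / speed = 10 / 200000 seconds
Delay in ms = 10 * 1000 / 200000
Delay = 0.0500 ms
Rounded to 2 dp = 0.05 ms

0.05


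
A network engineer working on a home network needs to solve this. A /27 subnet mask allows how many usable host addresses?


Given: subnet mask /27
Host bits = 32 - 27 = 5
Total addresses = 2^5 = 32
Usable hosts = 32 - 2 (network + broadcast) = 30

30


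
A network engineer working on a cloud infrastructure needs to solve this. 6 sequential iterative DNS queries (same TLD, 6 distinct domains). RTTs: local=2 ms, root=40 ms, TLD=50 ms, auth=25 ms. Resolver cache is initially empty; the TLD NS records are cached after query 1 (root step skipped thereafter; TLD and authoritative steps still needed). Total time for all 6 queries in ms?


Lookup 1 (cold cache): local + root + TLD + auth = 2 + 40 + 50 + 25 = 117 ms
Lookups 2..6 (TLD NS cached -> skip root; new domain -> still ask TLD and auth): local + TLD + auth = 2 + 50 + 25 = 77 ms each
Remaining 5 lookups: 5 * 77 = 385 ms
Total = 117 + 385 = 502 ms

502


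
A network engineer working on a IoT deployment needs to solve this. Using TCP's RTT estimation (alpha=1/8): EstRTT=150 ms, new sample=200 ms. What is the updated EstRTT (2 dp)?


Given: EstRTT = 150 ms, SampleRTT = 200 ms, alpha = 1/8
New EstRTT = (1 - alpha) * EstRTT + alpha * SampleRTT
(7/8) * 150 = 131.25
(1/8) * 200 = 25
New EstRTT = 131.25 + 25 = 156.25 ms -> 156.25 ms (2 dp)

156.25


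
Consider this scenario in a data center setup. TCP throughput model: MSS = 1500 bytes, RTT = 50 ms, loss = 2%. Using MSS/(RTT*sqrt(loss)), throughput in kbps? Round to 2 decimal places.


Given: MSS = 1500 bytes, RTT = 50 ms, loss = 2%
RTT in seconds = 50 / 1000 = 0.05
Loss rate = 2% = 0.02
sqrt(loss) = sqrt(0.02) = 0.141421356237
Throughput (bytes/s) = 1500 / (0.05 * 0.141421356237) = 212132.0344
Throughput (kbps) = 212132.0344 * 8 / 1000 = 1697.056275 -> 1697.06 kbps (2 dp)

1697.06


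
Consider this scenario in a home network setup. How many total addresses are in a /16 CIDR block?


Given: CIDR prefix /16
Host bits = 32 - 16 = 16
Total addresses = 2^16 = 65536

65536


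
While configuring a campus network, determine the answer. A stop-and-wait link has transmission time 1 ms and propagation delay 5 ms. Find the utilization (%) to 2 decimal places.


Given: Ttrans = 1 ms, Tprop = 5 ms
RTT = 2 * Tprop = 2 * 5 = 10 ms
U = Ttrans / (Ttrans + RTT)
U = 1 / (1 + 10)
U = 1 / 11 = 0.090909
U% = 9.09%

9.09


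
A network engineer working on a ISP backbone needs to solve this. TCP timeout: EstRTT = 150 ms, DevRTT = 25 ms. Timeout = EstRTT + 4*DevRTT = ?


Given: EstRTT = 150 ms, DevRTT = 25 ms
Timeout = EstRTT + 4 * DevRTT
4 * DevRTT = 4 * 25 = 100
Timeout = 150 + 100 = 250 ms

250


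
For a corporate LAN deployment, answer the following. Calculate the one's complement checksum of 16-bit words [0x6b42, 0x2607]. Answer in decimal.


Given words: [0x6b42, 0x2607]
Step 1: Sum all words
Raw sum = 27458 + 9735 = 37193
One's complement = ~37193 & 0xFFFF = 28342

28342


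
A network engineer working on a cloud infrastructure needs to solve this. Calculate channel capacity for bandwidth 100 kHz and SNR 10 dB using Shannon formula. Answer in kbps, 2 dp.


Given: B = 100 kHz, SNR = 10 dB
SNR linear = 10^(10/10) = 10
1 + SNR = 11
log2(11) = 3.4594316186
C = 100 * 1000 * 3.4594316186 = 345943.1619 bps
C = 345.943162 kbps -> 345.94 kbps (2 dp)

345.94
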